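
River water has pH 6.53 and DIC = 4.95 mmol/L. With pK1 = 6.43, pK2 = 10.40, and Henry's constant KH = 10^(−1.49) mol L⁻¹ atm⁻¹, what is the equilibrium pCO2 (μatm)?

pCO2 = 6.77×10^4 μatm

α₀ = 1 / (1 + K1/[H⁺] + K1K2/[H⁺]²) = 1 / (1 + 10^+0.10 + 10^-3.77)
   = 1 / (1 + 1.2589 + 0.00016982) = 1/2.2591 = 0.4427
[CO2*] = α₀ × DIC = 0.4427 × 4.95 = 2.191 mmol/L
pCO2 = [CO2*]/KH = 2.191×10^-3 / 3.236×10^-2 = 6.77×10^4 μatm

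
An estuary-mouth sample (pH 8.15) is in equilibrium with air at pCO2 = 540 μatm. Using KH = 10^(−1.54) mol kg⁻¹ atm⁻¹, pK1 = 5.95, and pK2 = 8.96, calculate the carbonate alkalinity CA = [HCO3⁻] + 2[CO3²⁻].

CA = 3.23 mmol/kg

[CO2*] = KH · pCO2 = 10^(−1.54) × 540×10^-6 = 1.557×10^-5 mol/kg
α₀ = 1/(1 + K1/[H⁺] + K1K2/[H⁺]²) = 1/(1 + 10^+2.20 + 10^+1.39) = 0.005434
DIC = [CO2*]/α₀ = 1.557×10^-5 / 0.005434 = 2.866 mmol/kg
CA = (α₁ + 2α₂)·DIC = (0.8612 + 2×0.1334) × 2.866 = 3.23 mmol/kg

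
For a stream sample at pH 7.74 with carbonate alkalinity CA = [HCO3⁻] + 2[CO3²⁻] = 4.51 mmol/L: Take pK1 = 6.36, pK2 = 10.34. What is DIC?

CA = [HCO3⁻] + 2[CO3²⁻] = (α₁ + 2α₂)·DIC
At pH 7.74: [H⁺]/K1 = 10^-1.38 = 0.041687, K2/[H⁺] = 10^-2.60 = 0.0025119
α₁ = 1/(1 + 0.041687 + 0.0025119) = 1/1.0442 = 0.9577; α₂ = α₁·K2/[H⁺] = 0.002406
α₁ + 2α₂ = 0.9625
DIC = CA / (α₁ + 2α₂) = 4.51 / 0.9625 = 4.69 mmol/L

DIC = 4.69 mmol/L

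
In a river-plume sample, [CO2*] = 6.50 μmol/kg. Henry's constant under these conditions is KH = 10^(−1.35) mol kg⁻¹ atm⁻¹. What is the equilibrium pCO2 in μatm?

pCO2 = 146 μatm

KH = 10^(−1.35) = 4.467×10^-2 mol kg⁻¹ atm⁻¹
pCO2 = [CO2*]/KH = 6.50×10^-6 / 4.467×10^-2 = 1.46×10^-4 atm = 146 μatm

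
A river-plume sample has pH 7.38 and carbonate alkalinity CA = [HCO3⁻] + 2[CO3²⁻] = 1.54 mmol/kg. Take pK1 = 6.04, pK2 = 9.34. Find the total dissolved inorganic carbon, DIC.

CA = [HCO3⁻] + 2[CO3²⁻] = (α₁ + 2α₂)·DIC
At pH 7.38: [H⁺]/K1 = 10^-1.34 = 0.045709, K2/[H⁺] = 10^-1.96 = 0.010965
α₁ = 1/(1 + 0.045709 + 0.010965) = 1/1.0567 = 0.9464; α₂ = α₁·K2/[H⁺] = 0.01038
α₁ + 2α₂ = 0.9671
DIC = CA / (α₁ + 2α₂) = 1.54 / 0.9671 = 1.59 mmol/kg

DIC = 1.59 mmol/kg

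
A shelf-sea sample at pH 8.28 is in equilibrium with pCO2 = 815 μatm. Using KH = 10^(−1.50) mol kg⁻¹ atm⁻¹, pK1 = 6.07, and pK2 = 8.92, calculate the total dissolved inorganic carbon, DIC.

DIC = 5.16 mmol/kg

[CO2*] = KH · pCO2 = 10^(−1.50) × 815×10^-6 = 2.577×10^-5 mol/kg
α₀ = 1/(1 + K1/[H⁺] + K1K2/[H⁺]²) = 1/(1 + 10^+2.21 + 10^+1.57) = 0.004992
DIC = [CO2*]/α₀ = 2.577×10^-5 / 0.004992 = 5.16 mmol/kg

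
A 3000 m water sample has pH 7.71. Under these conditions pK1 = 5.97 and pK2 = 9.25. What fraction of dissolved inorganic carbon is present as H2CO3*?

α₀ = 1 / (1 + K1/[H⁺] + K1K2/[H⁺]²) = 1 / (1 + 10^+1.74 + 10^+0.20)
   = 1 / (1 + 54.954 + 1.5849) = 1/57.539 = 0.01738

α₀ = 0.0174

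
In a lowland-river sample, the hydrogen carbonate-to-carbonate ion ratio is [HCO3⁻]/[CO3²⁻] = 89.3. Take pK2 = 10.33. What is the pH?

From K2 = [H⁺][CO3²⁻]/[HCO3⁻]:  pH = pK2 − log₁₀([HCO3⁻]/[CO3²⁻])
log₁₀(89.3) = +1.951
pH = 10.33 − (+1.951) = 8.38

pH = 8.38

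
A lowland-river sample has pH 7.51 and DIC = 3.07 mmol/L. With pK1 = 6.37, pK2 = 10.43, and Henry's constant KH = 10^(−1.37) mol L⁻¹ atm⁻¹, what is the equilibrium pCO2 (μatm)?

α₀ = 1 / (1 + K1/[H⁺] + K1K2/[H⁺]²) = 1 / (1 + 10^+1.14 + 10^-1.78)
   = 1 / (1 + 13.804 + 0.016596) = 1/14.820 = 0.06747
[CO2*] = α₀ × DIC = 0.06747 × 3.07 = 0.2071 mmol/L
pCO2 = [CO2*]/KH = 2.071×10^-4 / 4.266×10^-2 = 4860 μatm

pCO2 = 4860 μatm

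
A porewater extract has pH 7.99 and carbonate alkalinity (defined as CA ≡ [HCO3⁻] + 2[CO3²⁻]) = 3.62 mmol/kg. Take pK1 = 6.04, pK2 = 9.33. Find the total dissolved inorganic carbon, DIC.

DIC = 3.51 mmol/kg

CA = [HCO3⁻] + 2[CO3²⁻] = (α₁ + 2α₂)·DIC
At pH 7.99: [H⁺]/K1 = 10^-1.95 = 0.011220, K2/[H⁺] = 10^-1.34 = 0.045709
α₁ = 1/(1 + 0.011220 + 0.045709) = 1/1.0569 = 0.9461; α₂ = α₁·K2/[H⁺] = 0.04325
α₁ + 2α₂ = 1.0326
DIC = CA / (α₁ + 2α₂) = 3.62 / 1.0326 = 3.51 mmol/kg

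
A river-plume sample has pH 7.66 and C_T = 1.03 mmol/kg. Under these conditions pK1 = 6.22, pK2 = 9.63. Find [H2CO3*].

[CO2*] = 0.0357 mmol/kg

α₀ = 1 / (1 + K1/[H⁺] + K1K2/[H⁺]²) = 1 / (1 + 10^+1.44 + 10^-0.53)
   = 1 / (1 + 27.542 + 0.29512) = 1/28.837 = 0.03468
[CO2*] = α₀ × DIC = 0.03468 × 1.03 = 0.0357 mmol/kg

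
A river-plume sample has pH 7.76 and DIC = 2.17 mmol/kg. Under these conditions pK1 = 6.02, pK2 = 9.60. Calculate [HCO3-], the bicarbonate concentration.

α₁ = 1 / (1 + [H⁺]/K1 + K2/[H⁺]) = 1 / (1 + 10^-1.74 + 10^-1.84)
   = 1 / (1 + 0.018197 + 0.014454) = 1/1.0327 = 0.9684
[HCO3⁻] = α₁ × DIC = 0.9684 × 2.17 = 2.10 mmol/kg

[HCO3⁻] = 2.10 mmol/kg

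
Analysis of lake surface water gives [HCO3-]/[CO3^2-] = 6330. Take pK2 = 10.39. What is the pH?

pH = 6.59

From K2 = [H⁺][CO3^2-]/[HCO3-]:  pH = pK2 − log₁₀([HCO3-]/[CO3^2-])
log₁₀(6330) = +3.801
pH = 10.39 − (+3.801) = 6.59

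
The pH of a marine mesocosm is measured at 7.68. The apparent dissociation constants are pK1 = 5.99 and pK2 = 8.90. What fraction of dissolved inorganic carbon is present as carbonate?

α₂ = 0.0558

α₂ = 1 / (1 + [H⁺]/K2 + [H⁺]²/(K1K2)) = 1 / (1 + 10^+1.22 + 10^-0.47)
   = 1 / (1 + 16.596 + 0.33884) = 1/17.935 = 0.05576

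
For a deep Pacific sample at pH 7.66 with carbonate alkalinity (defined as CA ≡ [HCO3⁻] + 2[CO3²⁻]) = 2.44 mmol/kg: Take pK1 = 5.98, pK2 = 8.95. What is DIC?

CA = [HCO3⁻] + 2[CO3²⁻] = (α₁ + 2α₂)·DIC
At pH 7.66: [H⁺]/K1 = 10^-1.68 = 0.020893, K2/[H⁺] = 10^-1.29 = 0.051286
α₁ = 1/(1 + 0.020893 + 0.051286) = 1/1.0722 = 0.9327; α₂ = α₁·K2/[H⁺] = 0.04783
α₁ + 2α₂ = 1.0283
DIC = CA / (α₁ + 2α₂) = 2.44 / 1.0283 = 2.37 mmol/kg

DIC = 2.37 mmol/kg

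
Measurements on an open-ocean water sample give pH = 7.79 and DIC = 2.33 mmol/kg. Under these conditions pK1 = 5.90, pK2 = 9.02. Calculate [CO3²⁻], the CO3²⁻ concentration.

[CO3²⁻] = 0.128 mmol/kg

α₂ = 1 / (1 + [H⁺]/K2 + [H⁺]²/(K1K2)) = 1 / (1 + 10^+1.23 + 10^-0.66)
   = 1 / (1 + 16.982 + 0.21878) = 1/18.201 = 0.05494
[CO3²⁻] = α₂ × DIC = 0.05494 × 2.33 = 0.128 mmol/kg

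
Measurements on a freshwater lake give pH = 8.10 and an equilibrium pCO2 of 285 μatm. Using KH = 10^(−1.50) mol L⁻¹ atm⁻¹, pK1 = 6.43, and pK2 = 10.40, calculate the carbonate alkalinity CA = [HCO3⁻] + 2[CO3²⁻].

[CO2*] = KH · pCO2 = 10^(−1.50) × 285×10^-6 = 9.012×10^-6 mol/L
α₀ = 1/(1 + K1/[H⁺] + K1K2/[H⁺]²) = 1/(1 + 10^+1.67 + 10^-0.63) = 0.02083
DIC = [CO2*]/α₀ = 9.012×10^-6 / 0.02083 = 0.4327 mmol/L
CA = (α₁ + 2α₂)·DIC = (0.9743 + 2×0.004883) × 0.4327 = 0.426 mmol/L

CA = 0.426 mmol/L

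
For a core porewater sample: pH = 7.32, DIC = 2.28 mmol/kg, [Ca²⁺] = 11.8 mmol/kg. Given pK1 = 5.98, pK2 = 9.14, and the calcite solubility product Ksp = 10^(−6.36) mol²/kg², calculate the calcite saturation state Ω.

Ω = 0.879

α₂ = 1 / (1 + [H⁺]/K2 + [H⁺]²/(K1K2)) = 1 / (1 + 10^+1.82 + 10^+0.48)
   = 1 / (1 + 66.069 + 3.0200) = 1/70.089 = 0.01427
[CO3²⁻] = α₂ × DIC = 0.01427 × 2.28 = 0.03253 mmol/kg
Ksp = 10^(−6.36) = 4.365×10^-7
Ω = [Ca²⁺][CO3²⁻]/Ksp = (11.8×10^-3)(3.253×10^-5) / 4.365×10^-7 = 0.879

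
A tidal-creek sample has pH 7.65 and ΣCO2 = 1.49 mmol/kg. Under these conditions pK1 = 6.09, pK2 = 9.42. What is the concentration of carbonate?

[CO3²⁻] = 0.0242 mmol/kg

α₂ = 1 / (1 + [H⁺]/K2 + [H⁺]²/(K1K2)) = 1 / (1 + 10^+1.77 + 10^+0.21)
   = 1 / (1 + 58.884 + 1.6218) = 1/61.506 = 0.01626
[CO3²⁻] = α₂ × DIC = 0.01626 × 1.49 = 0.0242 mmol/kg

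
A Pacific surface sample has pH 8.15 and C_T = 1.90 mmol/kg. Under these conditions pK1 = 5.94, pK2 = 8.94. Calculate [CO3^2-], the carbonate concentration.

α₂ = 1 / (1 + [H⁺]/K2 + [H⁺]²/(K1K2)) = 1 / (1 + 10^+0.79 + 10^-1.42)
   = 1 / (1 + 6.1660 + 0.038019) = 1/7.2040 = 0.1388
[CO3²⁻] = α₂ × DIC = 0.1388 × 1.90 = 0.264 mmol/kg

[CO3²⁻] = 0.264 mmol/kg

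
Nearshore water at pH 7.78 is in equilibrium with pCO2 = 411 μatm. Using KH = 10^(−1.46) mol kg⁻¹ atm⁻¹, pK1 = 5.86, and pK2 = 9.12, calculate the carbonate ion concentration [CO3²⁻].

[CO3²⁻] = 0.0542 mmol/kg

[CO2*] = KH · pCO2 = 10^(−1.46) × 411×10^-6 = 1.425×10^-5 mol/kg
α₀ = 1/(1 + K1/[H⁺] + K1K2/[H⁺]²) = 1/(1 + 10^+1.92 + 10^+0.58) = 0.01137
DIC = [CO2*]/α₀ = 1.425×10^-5 / 0.01137 = 1.254 mmol/kg
[CO3²⁻] = α₂·DIC; α₂ = 0.04321, so [CO3²⁻] = 0.04321 × 1.254 = 0.0542 mmol/kg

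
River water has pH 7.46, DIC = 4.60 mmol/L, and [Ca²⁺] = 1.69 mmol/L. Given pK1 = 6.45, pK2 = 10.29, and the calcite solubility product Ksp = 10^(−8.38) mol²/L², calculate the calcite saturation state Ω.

Ω = 2.51

α₂ = 1 / (1 + [H⁺]/K2 + [H⁺]²/(K1K2)) = 1 / (1 + 10^+2.83 + 10^+1.82)
   = 1 / (1 + 676.08 + 66.069) = 1/743.15 = 0.001346
[CO3²⁻] = α₂ × DIC = 0.001346 × 4.60 = 0.006190 mmol/L = 6.190 μmol/L
Ksp = 10^(−8.38) = 4.169×10^-9
Ω = [Ca²⁺][CO3²⁻]/Ksp = (1.69×10^-3)(6.190×10^-6) / 4.169×10^-9 = 2.51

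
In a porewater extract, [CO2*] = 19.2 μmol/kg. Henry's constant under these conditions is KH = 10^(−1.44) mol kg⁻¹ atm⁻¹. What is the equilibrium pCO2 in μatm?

KH = 10^(−1.44) = 3.631×10^-2 mol kg⁻¹ atm⁻¹
pCO2 = [CO2*]/KH = 19.2×10^-6 / 3.631×10^-2 = 5.29×10^-4 atm = 529 μatm

pCO2 = 529 μatm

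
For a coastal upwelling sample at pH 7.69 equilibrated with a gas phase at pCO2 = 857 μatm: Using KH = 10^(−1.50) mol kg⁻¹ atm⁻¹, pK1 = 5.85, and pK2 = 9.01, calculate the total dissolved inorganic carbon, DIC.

[CO2*] = KH · pCO2 = 10^(−1.50) × 857×10^-6 = 2.710×10^-5 mol/kg
α₀ = 1/(1 + K1/[H⁺] + K1K2/[H⁺]²) = 1/(1 + 10^+1.84 + 10^+0.52) = 0.01361
DIC = [CO2*]/α₀ = 2.710×10^-5 / 0.01361 = 1.99 mmol/kg

DIC = 1.99 mmol/kg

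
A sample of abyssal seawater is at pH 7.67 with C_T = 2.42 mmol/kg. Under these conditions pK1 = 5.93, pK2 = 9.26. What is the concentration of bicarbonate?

α₁ = 1 / (1 + [H⁺]/K1 + K2/[H⁺]) = 1 / (1 + 10^-1.74 + 10^-1.59)
   = 1 / (1 + 0.018197 + 0.025704) = 1/1.0439 = 0.9579
[HCO3⁻] = α₁ × DIC = 0.9579 × 2.42 = 2.32 mmol/kg

[HCO3⁻] = 2.32 mmol/kg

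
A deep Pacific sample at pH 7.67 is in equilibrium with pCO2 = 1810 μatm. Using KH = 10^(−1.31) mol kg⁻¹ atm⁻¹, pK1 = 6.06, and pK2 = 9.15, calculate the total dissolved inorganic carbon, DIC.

[CO2*] = KH · pCO2 = 10^(−1.31) × 1810×10^-6 = 8.865×10^-5 mol/kg
α₀ = 1/(1 + K1/[H⁺] + K1K2/[H⁺]²) = 1/(1 + 10^+1.61 + 10^+0.13) = 0.02321
DIC = [CO2*]/α₀ = 8.865×10^-5 / 0.02321 = 3.82 mmol/kg

DIC = 3.82 mmol/kg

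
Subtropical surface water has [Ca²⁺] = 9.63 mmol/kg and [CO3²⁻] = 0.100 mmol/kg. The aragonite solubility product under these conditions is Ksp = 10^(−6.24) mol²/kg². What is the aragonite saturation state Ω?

Ksp = 10^(−6.24) = 5.754×10^-7
Ω = [Ca²⁺][CO3²⁻]/Ksp = (9.63×10^-3)(0.100×10^-3) / 5.754×10^-7 = 1.67

Ω = 1.67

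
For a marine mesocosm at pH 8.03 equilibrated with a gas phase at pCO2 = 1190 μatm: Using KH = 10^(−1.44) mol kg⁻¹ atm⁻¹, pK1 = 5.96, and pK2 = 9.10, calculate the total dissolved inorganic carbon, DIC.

DIC = 5.55 mmol/kg

[CO2*] = KH · pCO2 = 10^(−1.44) × 1190×10^-6 = 4.321×10^-5 mol/kg
α₀ = 1/(1 + K1/[H⁺] + K1K2/[H⁺]²) = 1/(1 + 10^+2.07 + 10^+1.00) = 0.007783
DIC = [CO2*]/α₀ = 4.321×10^-5 / 0.007783 = 5.55 mmol/kg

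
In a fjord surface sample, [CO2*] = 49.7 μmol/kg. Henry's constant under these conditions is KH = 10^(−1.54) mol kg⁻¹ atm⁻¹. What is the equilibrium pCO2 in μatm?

pCO2 = 1720 μatm

KH = 10^(−1.54) = 2.884×10^-2 mol kg⁻¹ atm⁻¹
pCO2 = [CO2*]/KH = 49.7×10^-6 / 2.884×10^-2 = 1.72×10^-3 atm = 1720 μatm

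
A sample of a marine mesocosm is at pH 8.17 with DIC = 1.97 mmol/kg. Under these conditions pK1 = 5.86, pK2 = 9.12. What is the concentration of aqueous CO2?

[CO2*] = 8.64 μmol/kg

α₀ = 1 / (1 + K1/[H⁺] + K1K2/[H⁺]²) = 1 / (1 + 10^+2.31 + 10^+1.36)
   = 1 / (1 + 204.17 + 22.909) = 1/228.08 = 0.004384
[CO2*] = α₀ × DIC = 0.004384 × 1.97 = 0.00864 mmol/kg = 8.64 μmol/kg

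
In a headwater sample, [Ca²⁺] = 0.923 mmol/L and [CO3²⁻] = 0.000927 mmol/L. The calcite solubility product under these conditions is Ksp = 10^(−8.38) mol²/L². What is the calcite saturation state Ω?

Ω = 0.205

Ksp = 10^(−8.38) = 4.169×10^-9
Ω = [Ca²⁺][CO3²⁻]/Ksp = (0.923×10^-3)(0.000927×10^-3) / 4.169×10^-9 = 0.205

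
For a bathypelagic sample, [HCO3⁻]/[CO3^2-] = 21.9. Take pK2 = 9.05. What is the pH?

From K2 = [H⁺][CO3^2-]/[HCO3⁻]:  pH = pK2 − log₁₀([HCO3⁻]/[CO3^2-])
log₁₀(21.9) = +1.340
pH = 9.05 − (+1.340) = 7.71

pH = 7.71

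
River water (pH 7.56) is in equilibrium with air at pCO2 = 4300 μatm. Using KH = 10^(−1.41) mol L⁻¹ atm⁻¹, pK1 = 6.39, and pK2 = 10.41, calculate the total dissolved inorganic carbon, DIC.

DIC = 2.65 mmol/L

[CO2*] = KH · pCO2 = 10^(−1.41) × 4300×10^-6 = 1.673×10^-4 mol/L
α₀ = 1/(1 + K1/[H⁺] + K1K2/[H⁺]²) = 1/(1 + 10^+1.17 + 10^-1.68) = 0.06324
DIC = [CO2*]/α₀ = 1.673×10^-4 / 0.06324 = 2.65 mmol/L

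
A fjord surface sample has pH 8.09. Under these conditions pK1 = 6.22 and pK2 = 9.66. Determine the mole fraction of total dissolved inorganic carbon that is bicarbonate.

α₁ = 1 / (1 + [H⁺]/K1 + K2/[H⁺]) = 1 / (1 + 10^-1.87 + 10^-1.57)
   = 1 / (1 + 0.013490 + 0.026915) = 1/1.0404 = 0.9612

α₁ = 0.961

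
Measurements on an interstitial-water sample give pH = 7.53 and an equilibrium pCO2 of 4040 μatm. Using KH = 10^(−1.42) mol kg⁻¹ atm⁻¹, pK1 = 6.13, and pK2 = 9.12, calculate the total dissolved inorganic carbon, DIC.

[CO2*] = KH · pCO2 = 10^(−1.42) × 4040×10^-6 = 1.536×10^-4 mol/kg
α₀ = 1/(1 + K1/[H⁺] + K1K2/[H⁺]²) = 1/(1 + 10^+1.40 + 10^-0.19) = 0.03736
DIC = [CO2*]/α₀ = 1.536×10^-4 / 0.03736 = 4.11 mmol/kg

DIC = 4.11 mmol/kg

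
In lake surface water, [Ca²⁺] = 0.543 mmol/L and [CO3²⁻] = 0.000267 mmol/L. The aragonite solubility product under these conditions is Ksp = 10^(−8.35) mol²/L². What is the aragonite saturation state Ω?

Ω = 0.0325

Ksp = 10^(−8.35) = 4.467×10^-9
Ω = [Ca²⁺][CO3²⁻]/Ksp = (0.543×10^-3)(0.000267×10^-3) / 4.467×10^-9 = 0.0325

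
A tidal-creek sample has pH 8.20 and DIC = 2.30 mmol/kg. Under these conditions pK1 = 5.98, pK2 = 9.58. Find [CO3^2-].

α₂ = 1 / (1 + [H⁺]/K2 + [H⁺]²/(K1K2)) = 1 / (1 + 10^+1.38 + 10^-0.84)
   = 1 / (1 + 23.988 + 0.14454) = 1/25.133 = 0.03979
[CO3²⁻] = α₂ × DIC = 0.03979 × 2.30 = 0.0915 mmol/kg

[CO3²⁻] = 0.0915 mmol/kg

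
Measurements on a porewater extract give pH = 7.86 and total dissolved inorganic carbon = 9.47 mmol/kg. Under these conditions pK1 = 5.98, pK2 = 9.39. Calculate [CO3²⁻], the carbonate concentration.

α₂ = 1 / (1 + [H⁺]/K2 + [H⁺]²/(K1K2)) = 1 / (1 + 10^+1.53 + 10^-0.35)
   = 1 / (1 + 33.884 + 0.44668) = 1/35.331 = 0.02830
[CO3²⁻] = α₂ × DIC = 0.02830 × 9.47 = 0.268 mmol/kg

[CO3²⁻] = 0.268 mmol/kg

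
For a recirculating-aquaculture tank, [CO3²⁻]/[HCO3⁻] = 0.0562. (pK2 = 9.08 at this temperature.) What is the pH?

From K2 = [H⁺][CO3²⁻]/[HCO3⁻]:  pH = pK2 + log₁₀([CO3²⁻]/[HCO3⁻])
log₁₀(0.0562) = -1.250
pH = 9.08 + (-1.250) = 7.83

pH = 7.83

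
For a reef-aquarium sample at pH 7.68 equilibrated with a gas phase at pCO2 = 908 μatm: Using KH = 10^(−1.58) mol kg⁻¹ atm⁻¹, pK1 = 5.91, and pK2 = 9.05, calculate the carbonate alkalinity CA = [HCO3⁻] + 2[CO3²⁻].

CA = 1.53 mmol/kg

[CO2*] = KH · pCO2 = 10^(−1.58) × 908×10^-6 = 2.388×10^-5 mol/kg
α₀ = 1/(1 + K1/[H⁺] + K1K2/[H⁺]²) = 1/(1 + 10^+1.77 + 10^+0.40) = 0.01603
DIC = [CO2*]/α₀ = 2.388×10^-5 / 0.01603 = 1.490 mmol/kg
CA = (α₁ + 2α₂)·DIC = (0.9437 + 2×0.04026) × 1.490 = 1.53 mmol/kg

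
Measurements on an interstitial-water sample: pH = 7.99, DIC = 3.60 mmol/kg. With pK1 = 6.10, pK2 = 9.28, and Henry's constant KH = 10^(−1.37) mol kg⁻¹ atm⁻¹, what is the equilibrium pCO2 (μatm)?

α₀ = 1 / (1 + K1/[H⁺] + K1K2/[H⁺]²) = 1 / (1 + 10^+1.89 + 10^+0.60)
   = 1 / (1 + 77.625 + 3.9811) = 1/82.606 = 0.01211
[CO2*] = α₀ × DIC = 0.01211 × 3.60 = 0.04358 mmol/kg
pCO2 = [CO2*]/KH = 4.358×10^-5 / 4.266×10^-2 = 1020 μatm

pCO2 = 1020 μatm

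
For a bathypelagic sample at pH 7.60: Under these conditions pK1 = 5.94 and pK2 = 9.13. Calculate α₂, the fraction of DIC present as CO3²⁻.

α₂ = 1 / (1 + [H⁺]/K2 + [H⁺]²/(K1K2)) = 1 / (1 + 10^+1.53 + 10^-0.13)
   = 1 / (1 + 33.884 + 0.74131) = 1/35.626 = 0.02807

α₂ = 0.0281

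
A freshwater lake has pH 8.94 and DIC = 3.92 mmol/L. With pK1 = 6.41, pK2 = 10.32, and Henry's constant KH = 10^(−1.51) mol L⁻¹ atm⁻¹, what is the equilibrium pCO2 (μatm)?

pCO2 = 358 μatm

α₀ = 1 / (1 + K1/[H⁺] + K1K2/[H⁺]²) = 1 / (1 + 10^+2.53 + 10^+1.15)
   = 1 / (1 + 338.84 + 14.125) = 1/353.97 = 0.002825
[CO2*] = α₀ × DIC = 0.002825 × 3.92 = 0.01107 mmol/L = 11.07 μmol/L
pCO2 = [CO2*]/KH = 1.107×10^-5 / 3.090×10^-2 = 358 μatm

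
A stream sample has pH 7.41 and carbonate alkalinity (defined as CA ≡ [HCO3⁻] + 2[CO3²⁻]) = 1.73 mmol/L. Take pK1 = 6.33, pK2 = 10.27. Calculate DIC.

CA = [HCO3⁻] + 2[CO3²⁻] = (α₁ + 2α₂)·DIC
At pH 7.41: [H⁺]/K1 = 10^-1.08 = 0.083176, K2/[H⁺] = 10^-2.86 = 0.0013804
α₁ = 1/(1 + 0.083176 + 0.0013804) = 1/1.0846 = 0.9220; α₂ = α₁·K2/[H⁺] = 0.001273
α₁ + 2α₂ = 0.9246
DIC = CA / (α₁ + 2α₂) = 1.73 / 0.9246 = 1.87 mmol/L

DIC = 1.87 mmol/L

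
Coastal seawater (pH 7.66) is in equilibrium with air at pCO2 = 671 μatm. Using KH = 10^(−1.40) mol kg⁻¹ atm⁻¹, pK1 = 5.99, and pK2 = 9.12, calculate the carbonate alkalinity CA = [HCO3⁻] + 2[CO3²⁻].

[CO2*] = KH · pCO2 = 10^(−1.40) × 671×10^-6 = 2.671×10^-5 mol/kg
α₀ = 1/(1 + K1/[H⁺] + K1K2/[H⁺]²) = 1/(1 + 10^+1.67 + 10^+0.21) = 0.02024
DIC = [CO2*]/α₀ = 2.671×10^-5 / 0.02024 = 1.319 mmol/kg
CA = (α₁ + 2α₂)·DIC = (0.9469 + 2×0.03283) × 1.319 = 1.34 mmol/kg

CA = 1.34 mmol/kg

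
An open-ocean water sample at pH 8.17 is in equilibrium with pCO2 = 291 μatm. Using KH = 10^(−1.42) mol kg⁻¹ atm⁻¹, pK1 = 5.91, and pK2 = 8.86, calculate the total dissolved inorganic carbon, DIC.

DIC = 2.44 mmol/kg

[CO2*] = KH · pCO2 = 10^(−1.42) × 291×10^-6 = 1.106×10^-5 mol/kg
α₀ = 1/(1 + K1/[H⁺] + K1K2/[H⁺]²) = 1/(1 + 10^+2.26 + 10^+1.57) = 0.004543
DIC = [CO2*]/α₀ = 1.106×10^-5 / 0.004543 = 2.44 mmol/kg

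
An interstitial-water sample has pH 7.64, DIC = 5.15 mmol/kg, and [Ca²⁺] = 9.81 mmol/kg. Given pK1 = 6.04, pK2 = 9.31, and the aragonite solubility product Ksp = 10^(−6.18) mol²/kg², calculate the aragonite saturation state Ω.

Ω = 1.56

α₂ = 1 / (1 + [H⁺]/K2 + [H⁺]²/(K1K2)) = 1 / (1 + 10^+1.67 + 10^+0.07)
   = 1 / (1 + 46.774 + 1.1749) = 1/48.948 = 0.02043
[CO3²⁻] = α₂ × DIC = 0.02043 × 5.15 = 0.1052 mmol/kg
Ksp = 10^(−6.18) = 6.607×10^-7
Ω = [Ca²⁺][CO3²⁻]/Ksp = (9.81×10^-3)(1.052×10^-4) / 6.607×10^-7 = 1.56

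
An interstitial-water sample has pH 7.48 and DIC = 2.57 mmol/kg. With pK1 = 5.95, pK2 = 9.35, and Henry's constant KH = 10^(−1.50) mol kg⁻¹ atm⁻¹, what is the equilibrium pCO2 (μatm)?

α₀ = 1 / (1 + K1/[H⁺] + K1K2/[H⁺]²) = 1 / (1 + 10^+1.53 + 10^-0.34)
   = 1 / (1 + 33.884 + 0.45709) = 1/35.342 = 0.02830
[CO2*] = α₀ × DIC = 0.02830 × 2.57 = 0.07272 mmol/kg
pCO2 = [CO2*]/KH = 7.272×10^-5 / 3.162×10^-2 = 2300 μatm

pCO2 = 2300 μatm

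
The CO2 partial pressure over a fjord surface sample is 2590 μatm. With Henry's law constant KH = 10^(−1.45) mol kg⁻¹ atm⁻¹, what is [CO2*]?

[CO2*] = 91.9 μmol/kg

KH = 10^(−1.45) = 3.548×10^-2 mol kg⁻¹ atm⁻¹
[CO2*] = KH · pCO2 = 3.548×10^-2 × 2590×10^-6 atm = 9.19×10^-5 mol/kg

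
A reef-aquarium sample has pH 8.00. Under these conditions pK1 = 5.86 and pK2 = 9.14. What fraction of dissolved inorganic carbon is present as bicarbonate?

α₁ = 0.926

α₁ = 1 / (1 + [H⁺]/K1 + K2/[H⁺]) = 1 / (1 + 10^-2.14 + 10^-1.14)
   = 1 / (1 + 0.0072444 + 0.072444) = 1/1.0797 = 0.9262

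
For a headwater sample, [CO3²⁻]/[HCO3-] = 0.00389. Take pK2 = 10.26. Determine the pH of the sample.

From K2 = [H⁺][CO3²⁻]/[HCO3-]:  pH = pK2 + log₁₀([CO3²⁻]/[HCO3-])
log₁₀(0.00389) = -2.410
pH = 10.26 + (-2.410) = 7.85

pH = 7.85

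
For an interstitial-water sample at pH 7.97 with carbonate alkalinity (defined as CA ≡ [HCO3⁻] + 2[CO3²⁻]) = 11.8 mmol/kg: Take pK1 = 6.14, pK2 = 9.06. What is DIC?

DIC = 11.1 mmol/kg

CA = [HCO3⁻] + 2[CO3²⁻] = (α₁ + 2α₂)·DIC
At pH 7.97: [H⁺]/K1 = 10^-1.83 = 0.014791, K2/[H⁺] = 10^-1.09 = 0.081283
α₁ = 1/(1 + 0.014791 + 0.081283) = 1/1.0961 = 0.9123; α₂ = α₁·K2/[H⁺] = 0.07416
α₁ + 2α₂ = 1.0607
DIC = CA / (α₁ + 2α₂) = 11.8 / 1.0607 = 11.1 mmol/kg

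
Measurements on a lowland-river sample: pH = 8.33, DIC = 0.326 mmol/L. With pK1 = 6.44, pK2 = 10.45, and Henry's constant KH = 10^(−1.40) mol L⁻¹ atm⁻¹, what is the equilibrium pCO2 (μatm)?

pCO2 = 103 μatm

α₀ = 1 / (1 + K1/[H⁺] + K1K2/[H⁺]²) = 1 / (1 + 10^+1.89 + 10^-0.23)
   = 1 / (1 + 77.625 + 0.58884) = 1/79.214 = 0.01262
[CO2*] = α₀ × DIC = 0.01262 × 0.326 = 0.004115 mmol/L = 4.115 μmol/L
pCO2 = [CO2*]/KH = 4.115×10^-6 / 3.981×10^-2 = 103 μatm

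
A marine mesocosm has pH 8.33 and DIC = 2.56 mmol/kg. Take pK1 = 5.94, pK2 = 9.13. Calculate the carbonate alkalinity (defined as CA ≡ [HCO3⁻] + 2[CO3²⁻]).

CA = [HCO3⁻] + 2[CO3²⁻] = (α₁ + 2α₂)·DIC
At pH 8.33: [H⁺]/K1 = 10^-2.39 = 0.0040738, K2/[H⁺] = 10^-0.80 = 0.15849
α₁ = 1/(1 + 0.0040738 + 0.15849) = 1/1.1626 = 0.8602; α₂ = α₁·K2/[H⁺] = 0.1363
α₁ + 2α₂ = 1.1328
CA = 1.1328 × 2.56 = 2.90 mmol/kg

CA = 2.90 mmol/kg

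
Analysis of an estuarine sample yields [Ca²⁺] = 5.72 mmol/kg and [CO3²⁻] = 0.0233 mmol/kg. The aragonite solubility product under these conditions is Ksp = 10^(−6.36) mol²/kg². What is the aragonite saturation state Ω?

Ksp = 10^(−6.36) = 4.365×10^-7
Ω = [Ca²⁺][CO3²⁻]/Ksp = (5.72×10^-3)(0.0233×10^-3) / 4.365×10^-7 = 0.305

Ω = 0.305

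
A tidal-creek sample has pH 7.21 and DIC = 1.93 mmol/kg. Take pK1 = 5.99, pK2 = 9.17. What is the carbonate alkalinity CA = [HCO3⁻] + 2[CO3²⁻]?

CA = [HCO3⁻] + 2[CO3²⁻] = (α₁ + 2α₂)·DIC
At pH 7.21: [H⁺]/K1 = 10^-1.22 = 0.060256, K2/[H⁺] = 10^-1.96 = 0.010965
α₁ = 1/(1 + 0.060256 + 0.010965) = 1/1.0712 = 0.9335; α₂ = α₁·K2/[H⁺] = 0.01024
α₁ + 2α₂ = 0.9540
CA = 0.9540 × 1.93 = 1.84 mmol/kg

CA = 1.84 mmol/kg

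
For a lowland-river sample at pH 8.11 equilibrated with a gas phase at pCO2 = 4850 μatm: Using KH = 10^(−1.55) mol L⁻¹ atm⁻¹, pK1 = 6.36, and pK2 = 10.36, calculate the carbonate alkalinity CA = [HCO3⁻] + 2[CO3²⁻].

CA = 7.77 mmol/L

[CO2*] = KH · pCO2 = 10^(−1.55) × 4850×10^-6 = 1.367×10^-4 mol/L
α₀ = 1/(1 + K1/[H⁺] + K1K2/[H⁺]²) = 1/(1 + 10^+1.75 + 10^-0.50) = 0.01738
DIC = [CO2*]/α₀ = 1.367×10^-4 / 0.01738 = 7.867 mmol/L
CA = (α₁ + 2α₂)·DIC = (0.9771 + 2×0.005495) × 7.867 = 7.77 mmol/L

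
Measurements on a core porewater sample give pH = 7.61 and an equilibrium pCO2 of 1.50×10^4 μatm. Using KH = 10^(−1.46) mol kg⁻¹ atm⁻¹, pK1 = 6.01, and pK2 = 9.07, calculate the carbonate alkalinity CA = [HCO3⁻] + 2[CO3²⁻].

CA = 22.1 mmol/kg

[CO2*] = KH · pCO2 = 10^(−1.46) × 1.50×10^4×10^-6 = 5.201×10^-4 mol/kg
α₀ = 1/(1 + K1/[H⁺] + K1K2/[H⁺]²) = 1/(1 + 10^+1.60 + 10^+0.14) = 0.02370
DIC = [CO2*]/α₀ = 5.201×10^-4 / 0.02370 = 21.94 mmol/kg
CA = (α₁ + 2α₂)·DIC = (0.9436 + 2×0.03272) × 21.94 = 22.1 mmol/kg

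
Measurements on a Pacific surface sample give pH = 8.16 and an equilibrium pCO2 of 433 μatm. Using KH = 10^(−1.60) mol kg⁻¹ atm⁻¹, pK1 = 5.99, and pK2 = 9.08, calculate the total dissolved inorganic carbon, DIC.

DIC = 1.81 mmol/kg

[CO2*] = KH · pCO2 = 10^(−1.60) × 433×10^-6 = 1.088×10^-5 mol/kg
α₀ = 1/(1 + K1/[H⁺] + K1K2/[H⁺]²) = 1/(1 + 10^+2.17 + 10^+1.25) = 0.005999
DIC = [CO2*]/α₀ = 1.088×10^-5 / 0.005999 = 1.81 mmol/kg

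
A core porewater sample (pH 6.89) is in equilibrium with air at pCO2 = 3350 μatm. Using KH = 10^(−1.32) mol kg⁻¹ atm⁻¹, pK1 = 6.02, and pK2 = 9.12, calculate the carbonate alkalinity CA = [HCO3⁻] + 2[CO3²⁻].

[CO2*] = KH · pCO2 = 10^(−1.32) × 3350×10^-6 = 1.603×10^-4 mol/kg
α₀ = 1/(1 + K1/[H⁺] + K1K2/[H⁺]²) = 1/(1 + 10^+0.87 + 10^-1.36) = 0.1182
DIC = [CO2*]/α₀ = 1.603×10^-4 / 0.1182 = 1.356 mmol/kg
CA = (α₁ + 2α₂)·DIC = (0.8766 + 2×0.005162) × 1.356 = 1.20 mmol/kg

CA = 1.20 mmol/kg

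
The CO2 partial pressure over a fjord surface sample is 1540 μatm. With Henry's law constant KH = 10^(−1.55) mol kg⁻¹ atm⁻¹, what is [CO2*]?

KH = 10^(−1.55) = 2.818×10^-2 mol kg⁻¹ atm⁻¹
[CO2*] = KH · pCO2 = 2.818×10^-2 × 1540×10^-6 atm = 4.34×10^-5 mol/kg

[CO2*] = 43.4 μmol/kg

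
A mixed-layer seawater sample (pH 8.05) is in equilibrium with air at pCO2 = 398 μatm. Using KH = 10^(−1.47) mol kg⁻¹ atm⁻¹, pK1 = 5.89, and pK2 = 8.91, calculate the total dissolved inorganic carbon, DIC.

[CO2*] = KH · pCO2 = 10^(−1.47) × 398×10^-6 = 1.349×10^-5 mol/kg
α₀ = 1/(1 + K1/[H⁺] + K1K2/[H⁺]²) = 1/(1 + 10^+2.16 + 10^+1.30) = 0.006042
DIC = [CO2*]/α₀ = 1.349×10^-5 / 0.006042 = 2.23 mmol/kg

DIC = 2.23 mmol/kg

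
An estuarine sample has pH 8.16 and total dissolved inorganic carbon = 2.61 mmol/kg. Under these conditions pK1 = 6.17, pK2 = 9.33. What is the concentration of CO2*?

α₀ = 1 / (1 + K1/[H⁺] + K1K2/[H⁺]²) = 1 / (1 + 10^+1.99 + 10^+0.82)
   = 1 / (1 + 97.724 + 6.6069) = 1/105.33 = 0.009494
[CO2*] = α₀ × DIC = 0.009494 × 2.61 = 0.0248 mmol/kg

[CO2*] = 0.0248 mmol/kg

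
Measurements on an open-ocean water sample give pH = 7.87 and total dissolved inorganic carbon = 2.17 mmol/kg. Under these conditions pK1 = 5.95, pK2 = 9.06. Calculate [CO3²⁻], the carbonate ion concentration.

α₂ = 1 / (1 + [H⁺]/K2 + [H⁺]²/(K1K2)) = 1 / (1 + 10^+1.19 + 10^-0.73)
   = 1 / (1 + 15.488 + 0.18621) = 1/16.674 = 0.05997
[CO3²⁻] = α₂ × DIC = 0.05997 × 2.17 = 0.130 mmol/kg

[CO3²⁻] = 0.130 mmol/kg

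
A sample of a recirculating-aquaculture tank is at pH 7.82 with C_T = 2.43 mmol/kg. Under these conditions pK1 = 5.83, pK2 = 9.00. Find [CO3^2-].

α₂ = 1 / (1 + [H⁺]/K2 + [H⁺]²/(K1K2)) = 1 / (1 + 10^+1.18 + 10^-0.81)
   = 1 / (1 + 15.136 + 0.15488) = 1/16.290 = 0.06139
[CO3²⁻] = α₂ × DIC = 0.06139 × 2.43 = 0.149 mmol/kg

[CO3²⁻] = 0.149 mmol/kg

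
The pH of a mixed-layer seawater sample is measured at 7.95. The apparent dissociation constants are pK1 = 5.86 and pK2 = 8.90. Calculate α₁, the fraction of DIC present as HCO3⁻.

α₁ = 0.893

α₁ = 1 / (1 + [H⁺]/K1 + K2/[H⁺]) = 1 / (1 + 10^-2.09 + 10^-0.95)
   = 1 / (1 + 0.0081283 + 0.11220) = 1/1.1203 = 0.8926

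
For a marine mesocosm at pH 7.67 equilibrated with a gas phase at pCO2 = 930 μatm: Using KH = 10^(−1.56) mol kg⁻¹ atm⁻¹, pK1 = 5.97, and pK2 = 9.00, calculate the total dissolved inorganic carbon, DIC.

DIC = 1.37 mmol/kg

[CO2*] = KH · pCO2 = 10^(−1.56) × 930×10^-6 = 2.561×10^-5 mol/kg
α₀ = 1/(1 + K1/[H⁺] + K1K2/[H⁺]²) = 1/(1 + 10^+1.70 + 10^+0.37) = 0.01870
DIC = [CO2*]/α₀ = 2.561×10^-5 / 0.01870 = 1.37 mmol/kg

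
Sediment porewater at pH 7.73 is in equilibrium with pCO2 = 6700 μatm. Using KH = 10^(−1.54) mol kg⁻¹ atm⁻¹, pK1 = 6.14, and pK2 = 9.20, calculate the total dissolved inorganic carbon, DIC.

[CO2*] = KH · pCO2 = 10^(−1.54) × 6700×10^-6 = 1.932×10^-4 mol/kg
α₀ = 1/(1 + K1/[H⁺] + K1K2/[H⁺]²) = 1/(1 + 10^+1.59 + 10^+0.12) = 0.02426
DIC = [CO2*]/α₀ = 1.932×10^-4 / 0.02426 = 7.97 mmol/kg

DIC = 7.97 mmol/kg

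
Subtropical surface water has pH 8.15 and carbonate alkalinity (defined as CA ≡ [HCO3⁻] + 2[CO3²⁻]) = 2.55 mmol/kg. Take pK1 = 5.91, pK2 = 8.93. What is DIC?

CA = [HCO3⁻] + 2[CO3²⁻] = (α₁ + 2α₂)·DIC
At pH 8.15: [H⁺]/K1 = 10^-2.24 = 0.0057544, K2/[H⁺] = 10^-0.78 = 0.16596
α₁ = 1/(1 + 0.0057544 + 0.16596) = 1/1.1717 = 0.8535; α₂ = α₁·K2/[H⁺] = 0.1416
α₁ + 2α₂ = 1.1367
DIC = CA / (α₁ + 2α₂) = 2.55 / 1.1367 = 2.24 mmol/kg

DIC = 2.24 mmol/kg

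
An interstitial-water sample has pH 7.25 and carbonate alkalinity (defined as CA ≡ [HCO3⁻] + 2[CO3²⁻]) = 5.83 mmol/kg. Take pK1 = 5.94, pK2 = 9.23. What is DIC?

CA = [HCO3⁻] + 2[CO3²⁻] = (α₁ + 2α₂)·DIC
At pH 7.25: [H⁺]/K1 = 10^-1.31 = 0.048978, K2/[H⁺] = 10^-1.98 = 0.010471
α₁ = 1/(1 + 0.048978 + 0.010471) = 1/1.0594 = 0.9439; α₂ = α₁·K2/[H⁺] = 0.009884
α₁ + 2α₂ = 0.9637
DIC = CA / (α₁ + 2α₂) = 5.83 / 0.9637 = 6.05 mmol/kg

DIC = 6.05 mmol/kg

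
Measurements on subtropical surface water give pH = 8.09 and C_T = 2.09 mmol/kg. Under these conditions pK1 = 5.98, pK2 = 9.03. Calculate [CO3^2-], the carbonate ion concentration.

[CO3²⁻] = 0.214 mmol/kg

α₂ = 1 / (1 + [H⁺]/K2 + [H⁺]²/(K1K2)) = 1 / (1 + 10^+0.94 + 10^-1.17)
   = 1 / (1 + 8.7096 + 0.067608) = 1/9.7772 = 0.1023
[CO3²⁻] = α₂ × DIC = 0.1023 × 2.09 = 0.214 mmol/kg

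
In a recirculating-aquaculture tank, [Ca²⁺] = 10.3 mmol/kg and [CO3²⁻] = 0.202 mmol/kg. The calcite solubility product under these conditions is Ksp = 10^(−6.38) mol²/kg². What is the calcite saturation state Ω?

Ω = 4.99

Ksp = 10^(−6.38) = 4.169×10^-7
Ω = [Ca²⁺][CO3²⁻]/Ksp = (10.3×10^-3)(0.202×10^-3) / 4.169×10^-7 = 4.99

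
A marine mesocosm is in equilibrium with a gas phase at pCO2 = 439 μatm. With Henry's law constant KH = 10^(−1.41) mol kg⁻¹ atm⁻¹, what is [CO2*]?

[CO2*] = 17.1 μmol/kg

KH = 10^(−1.41) = 3.890×10^-2 mol kg⁻¹ atm⁻¹
[CO2*] = KH · pCO2 = 3.890×10^-2 × 439×10^-6 atm = 1.71×10^-5 mol/kg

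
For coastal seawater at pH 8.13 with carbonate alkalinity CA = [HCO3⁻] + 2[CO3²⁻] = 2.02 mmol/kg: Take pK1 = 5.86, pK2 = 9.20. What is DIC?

CA = [HCO3⁻] + 2[CO3²⁻] = (α₁ + 2α₂)·DIC
At pH 8.13: [H⁺]/K1 = 10^-2.27 = 0.0053703, K2/[H⁺] = 10^-1.07 = 0.085114
α₁ = 1/(1 + 0.0053703 + 0.085114) = 1/1.0905 = 0.9170; α₂ = α₁·K2/[H⁺] = 0.07805
α₁ + 2α₂ = 1.0731
DIC = CA / (α₁ + 2α₂) = 2.02 / 1.0731 = 1.88 mmol/kg

DIC = 1.88 mmol/kg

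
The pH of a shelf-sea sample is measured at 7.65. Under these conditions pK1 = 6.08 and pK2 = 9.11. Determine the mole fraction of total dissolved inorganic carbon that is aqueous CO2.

α₀ = 0.0254

α₀ = 1 / (1 + K1/[H⁺] + K1K2/[H⁺]²) = 1 / (1 + 10^+1.57 + 10^+0.11)
   = 1 / (1 + 37.154 + 1.2882) = 1/39.442 = 0.02535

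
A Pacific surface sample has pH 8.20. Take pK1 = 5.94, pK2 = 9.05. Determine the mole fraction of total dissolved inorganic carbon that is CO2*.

α₀ = 0.00479

α₀ = 1 / (1 + K1/[H⁺] + K1K2/[H⁺]²) = 1 / (1 + 10^+2.26 + 10^+1.41)
   = 1 / (1 + 181.97 + 25.704) = 1/208.67 = 0.004792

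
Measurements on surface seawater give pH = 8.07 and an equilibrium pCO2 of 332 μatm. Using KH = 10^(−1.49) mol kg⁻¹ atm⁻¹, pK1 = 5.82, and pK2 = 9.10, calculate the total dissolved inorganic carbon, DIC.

DIC = 2.10 mmol/kg

[CO2*] = KH · pCO2 = 10^(−1.49) × 332×10^-6 = 1.074×10^-5 mol/kg
α₀ = 1/(1 + K1/[H⁺] + K1K2/[H⁺]²) = 1/(1 + 10^+2.25 + 10^+1.22) = 0.005117
DIC = [CO2*]/α₀ = 1.074×10^-5 / 0.005117 = 2.10 mmol/kg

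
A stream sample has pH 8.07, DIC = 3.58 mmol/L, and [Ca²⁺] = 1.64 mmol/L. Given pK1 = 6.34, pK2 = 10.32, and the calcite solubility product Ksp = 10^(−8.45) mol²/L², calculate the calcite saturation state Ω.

Ω = 9.08

α₂ = 1 / (1 + [H⁺]/K2 + [H⁺]²/(K1K2)) = 1 / (1 + 10^+2.25 + 10^+0.52)
   = 1 / (1 + 177.83 + 3.3113) = 1/182.14 = 0.005490
[CO3²⁻] = α₂ × DIC = 0.005490 × 3.58 = 0.01966 mmol/L = 19.66 μmol/L
Ksp = 10^(−8.45) = 3.548×10^-9
Ω = [Ca²⁺][CO3²⁻]/Ksp = (1.64×10^-3)(1.966×10^-5) / 3.548×10^-9 = 9.08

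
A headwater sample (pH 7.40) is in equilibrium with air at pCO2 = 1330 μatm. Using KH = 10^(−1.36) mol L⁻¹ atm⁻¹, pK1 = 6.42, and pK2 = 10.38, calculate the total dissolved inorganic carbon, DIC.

DIC = 0.613 mmol/L

[CO2*] = KH · pCO2 = 10^(−1.36) × 1330×10^-6 = 5.806×10^-5 mol/L
α₀ = 1/(1 + K1/[H⁺] + K1K2/[H⁺]²) = 1/(1 + 10^+0.98 + 10^-2.00) = 0.09470
DIC = [CO2*]/α₀ = 5.806×10^-5 / 0.09470 = 0.613 mmol/L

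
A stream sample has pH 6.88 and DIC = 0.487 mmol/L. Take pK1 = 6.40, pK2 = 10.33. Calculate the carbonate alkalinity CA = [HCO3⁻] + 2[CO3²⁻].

CA = [HCO3⁻] + 2[CO3²⁻] = (α₁ + 2α₂)·DIC
At pH 6.88: [H⁺]/K1 = 10^-0.48 = 0.33113, K2/[H⁺] = 10^-3.45 = 0.00035481
α₁ = 1/(1 + 0.33113 + 0.00035481) = 1/1.3315 = 0.7510; α₂ = α₁·K2/[H⁺] = 0.0002665
α₁ + 2α₂ = 0.7516
CA = 0.7516 × 0.487 = 0.366 mmol/L

CA = 0.366 mmol/L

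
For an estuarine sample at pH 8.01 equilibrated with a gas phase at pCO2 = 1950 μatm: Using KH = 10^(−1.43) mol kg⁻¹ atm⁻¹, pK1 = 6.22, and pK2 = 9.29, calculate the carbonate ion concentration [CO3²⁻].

[CO3²⁻] = 0.234 mmol/kg

[CO2*] = KH · pCO2 = 10^(−1.43) × 1950×10^-6 = 7.245×10^-5 mol/kg
α₀ = 1/(1 + K1/[H⁺] + K1K2/[H⁺]²) = 1/(1 + 10^+1.79 + 10^+0.51) = 0.01518
DIC = [CO2*]/α₀ = 7.245×10^-5 / 0.01518 = 4.774 mmol/kg
[CO3²⁻] = α₂·DIC; α₂ = 0.04911, so [CO3²⁻] = 0.04911 × 4.774 = 0.234 mmol/kg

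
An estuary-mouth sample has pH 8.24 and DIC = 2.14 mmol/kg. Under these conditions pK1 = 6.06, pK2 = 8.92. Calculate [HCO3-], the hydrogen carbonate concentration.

[HCO3⁻] = 1.76 mmol/kg

α₁ = 1 / (1 + [H⁺]/K1 + K2/[H⁺]) = 1 / (1 + 10^-2.18 + 10^-0.68)
   = 1 / (1 + 0.0066069 + 0.20893) = 1/1.2155 = 0.8227
[HCO3⁻] = α₁ × DIC = 0.8227 × 2.14 = 1.76 mmol/kg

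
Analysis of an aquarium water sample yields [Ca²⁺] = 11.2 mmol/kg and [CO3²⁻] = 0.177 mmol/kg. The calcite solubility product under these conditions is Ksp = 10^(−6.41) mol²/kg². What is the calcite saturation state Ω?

Ksp = 10^(−6.41) = 3.890×10^-7
Ω = [Ca²⁺][CO3²⁻]/Ksp = (11.2×10^-3)(0.177×10^-3) / 3.890×10^-7 = 5.10

Ω = 5.10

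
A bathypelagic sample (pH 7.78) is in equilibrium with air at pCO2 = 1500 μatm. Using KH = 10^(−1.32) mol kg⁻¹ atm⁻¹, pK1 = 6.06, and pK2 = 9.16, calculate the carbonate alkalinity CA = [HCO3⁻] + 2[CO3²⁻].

CA = 4.08 mmol/kg

[CO2*] = KH · pCO2 = 10^(−1.32) × 1500×10^-6 = 7.179×10^-5 mol/kg
α₀ = 1/(1 + K1/[H⁺] + K1K2/[H⁺]²) = 1/(1 + 10^+1.72 + 10^+0.34) = 0.01796
DIC = [CO2*]/α₀ = 7.179×10^-5 / 0.01796 = 3.997 mmol/kg
CA = (α₁ + 2α₂)·DIC = (0.9427 + 2×0.03930) × 3.997 = 4.08 mmol/kg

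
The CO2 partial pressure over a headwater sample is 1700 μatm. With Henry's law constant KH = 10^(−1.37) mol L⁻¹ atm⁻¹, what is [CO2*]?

KH = 10^(−1.37) = 4.266×10^-2 mol L⁻¹ atm⁻¹
[CO2*] = KH · pCO2 = 4.266×10^-2 × 1700×10^-6 atm = 7.25×10^-5 mol/L

[CO2*] = 72.5 μmol/L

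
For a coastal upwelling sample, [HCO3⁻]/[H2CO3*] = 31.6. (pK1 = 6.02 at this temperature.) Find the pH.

pH = 7.52

From K1 = [H⁺][HCO3⁻]/[H2CO3*]:  pH = pK1 + log₁₀([HCO3⁻]/[H2CO3*])
log₁₀(31.6) = +1.500
pH = 6.02 + (+1.500) = 7.52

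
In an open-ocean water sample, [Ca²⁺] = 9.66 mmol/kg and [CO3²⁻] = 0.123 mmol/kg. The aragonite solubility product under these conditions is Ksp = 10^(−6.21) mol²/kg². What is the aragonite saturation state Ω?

Ω = 1.93

Ksp = 10^(−6.21) = 6.166×10^-7
Ω = [Ca²⁺][CO3²⁻]/Ksp = (9.66×10^-3)(0.123×10^-3) / 6.166×10^-7 = 1.93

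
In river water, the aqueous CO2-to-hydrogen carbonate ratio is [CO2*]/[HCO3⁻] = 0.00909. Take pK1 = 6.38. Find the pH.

pH = 8.42

From K1 = [H⁺][HCO3⁻]/[CO2*]:  pH = pK1 − log₁₀([CO2*]/[HCO3⁻])
log₁₀(0.00909) = -2.041
pH = 6.38 − (-2.041) = 8.42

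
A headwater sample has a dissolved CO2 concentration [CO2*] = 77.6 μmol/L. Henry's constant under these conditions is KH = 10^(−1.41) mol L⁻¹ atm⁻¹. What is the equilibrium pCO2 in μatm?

KH = 10^(−1.41) = 3.890×10^-2 mol L⁻¹ atm⁻¹
pCO2 = [CO2*]/KH = 77.6×10^-6 / 3.890×10^-2 = 1.99×10^-3 atm = 1990 μatm

pCO2 = 1990 μatm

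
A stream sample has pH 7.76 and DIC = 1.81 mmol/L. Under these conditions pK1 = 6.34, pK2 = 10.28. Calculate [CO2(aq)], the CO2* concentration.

α₀ = 1 / (1 + K1/[H⁺] + K1K2/[H⁺]²) = 1 / (1 + 10^+1.42 + 10^-1.10)
   = 1 / (1 + 26.303 + 0.079433) = 1/27.382 = 0.03652
[CO2*] = α₀ × DIC = 0.03652 × 1.81 = 0.0661 mmol/L

[CO2*] = 0.0661 mmol/L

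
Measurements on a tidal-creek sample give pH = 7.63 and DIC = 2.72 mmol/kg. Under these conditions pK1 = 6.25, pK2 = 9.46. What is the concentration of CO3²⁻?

[CO3²⁻] = 0.0381 mmol/kg

α₂ = 1 / (1 + [H⁺]/K2 + [H⁺]²/(K1K2)) = 1 / (1 + 10^+1.83 + 10^+0.45)
   = 1 / (1 + 67.608 + 2.8184) = 1/71.427 = 0.01400
[CO3²⁻] = α₂ × DIC = 0.01400 × 2.72 = 0.0381 mmol/kg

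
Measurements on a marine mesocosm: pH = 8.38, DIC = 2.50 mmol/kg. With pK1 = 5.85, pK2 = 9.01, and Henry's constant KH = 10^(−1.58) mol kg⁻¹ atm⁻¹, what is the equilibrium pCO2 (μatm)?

pCO2 = 227 μatm

α₀ = 1 / (1 + K1/[H⁺] + K1K2/[H⁺]²) = 1 / (1 + 10^+2.53 + 10^+1.90)
   = 1 / (1 + 338.84 + 79.433) = 1/419.28 = 0.002385
[CO2*] = α₀ × DIC = 0.002385 × 2.50 = 0.005963 mmol/kg = 5.963 μmol/kg
pCO2 = [CO2*]/KH = 5.963×10^-6 / 2.630×10^-2 = 227 μatm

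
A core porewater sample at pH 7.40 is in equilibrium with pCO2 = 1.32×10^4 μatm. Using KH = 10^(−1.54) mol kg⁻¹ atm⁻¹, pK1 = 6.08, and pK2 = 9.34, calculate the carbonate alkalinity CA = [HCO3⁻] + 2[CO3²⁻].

CA = 8.14 mmol/kg

[CO2*] = KH · pCO2 = 10^(−1.54) × 1.32×10^4×10^-6 = 3.807×10^-4 mol/kg
α₀ = 1/(1 + K1/[H⁺] + K1K2/[H⁺]²) = 1/(1 + 10^+1.32 + 10^-0.62) = 0.04518
DIC = [CO2*]/α₀ = 3.807×10^-4 / 0.04518 = 8.426 mmol/kg
CA = (α₁ + 2α₂)·DIC = (0.9440 + 2×0.01084) × 8.426 = 8.14 mmol/kg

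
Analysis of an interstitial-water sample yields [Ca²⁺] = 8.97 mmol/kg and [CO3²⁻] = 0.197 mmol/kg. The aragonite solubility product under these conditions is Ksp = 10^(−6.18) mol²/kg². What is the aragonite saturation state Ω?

Ω = 2.67

Ksp = 10^(−6.18) = 6.607×10^-7
Ω = [Ca²⁺][CO3²⁻]/Ksp = (8.97×10^-3)(0.197×10^-3) / 6.607×10^-7 = 2.67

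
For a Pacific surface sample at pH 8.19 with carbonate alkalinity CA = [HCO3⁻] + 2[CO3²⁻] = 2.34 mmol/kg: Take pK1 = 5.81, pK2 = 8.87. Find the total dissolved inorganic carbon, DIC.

CA = [HCO3⁻] + 2[CO3²⁻] = (α₁ + 2α₂)·DIC
At pH 8.19: [H⁺]/K1 = 10^-2.38 = 0.0041687, K2/[H⁺] = 10^-0.68 = 0.20893
α₁ = 1/(1 + 0.0041687 + 0.20893) = 1/1.2131 = 0.8243; α₂ = α₁·K2/[H⁺] = 0.1722
α₁ + 2α₂ = 1.1688
DIC = CA / (α₁ + 2α₂) = 2.34 / 1.1688 = 2.00 mmol/kg

DIC = 2.00 mmol/kg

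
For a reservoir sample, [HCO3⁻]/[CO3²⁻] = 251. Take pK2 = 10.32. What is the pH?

pH = 7.92

From K2 = [H⁺][CO3²⁻]/[HCO3⁻]:  pH = pK2 − log₁₀([HCO3⁻]/[CO3²⁻])
log₁₀(251) = +2.400
pH = 10.32 − (+2.400) = 7.92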